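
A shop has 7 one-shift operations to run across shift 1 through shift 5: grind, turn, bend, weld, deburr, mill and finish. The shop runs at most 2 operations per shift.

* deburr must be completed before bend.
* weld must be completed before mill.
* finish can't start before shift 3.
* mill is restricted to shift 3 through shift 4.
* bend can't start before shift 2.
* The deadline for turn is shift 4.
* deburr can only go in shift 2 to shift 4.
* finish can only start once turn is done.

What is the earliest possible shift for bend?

shift 3

Bend is available from shift 2; precedence pushes bend to at least shift 3.
bend at shift 3 is achievable: finish -> shift 4; turn -> shift 1; mill -> shift 3; bend -> shift 3; deburr -> shift 2; weld -> shift 1; grind -> shift 2.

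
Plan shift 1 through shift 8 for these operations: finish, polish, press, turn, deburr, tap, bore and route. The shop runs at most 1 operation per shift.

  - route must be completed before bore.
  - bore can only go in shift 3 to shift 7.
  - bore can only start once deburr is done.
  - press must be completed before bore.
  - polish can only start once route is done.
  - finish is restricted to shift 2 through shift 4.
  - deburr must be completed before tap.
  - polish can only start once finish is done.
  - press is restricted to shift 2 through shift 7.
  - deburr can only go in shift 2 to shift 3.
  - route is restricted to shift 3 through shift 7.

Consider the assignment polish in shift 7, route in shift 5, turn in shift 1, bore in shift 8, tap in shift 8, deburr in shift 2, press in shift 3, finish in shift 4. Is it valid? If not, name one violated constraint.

Invalid. bore can only go in shift 3 to shift 7.

bore can only start once deburr is done — holds.
finish is restricted to shift 2 through shift 4 — holds.
bore can only go in shift 3 to shift 7 — violated.
deburr can only go in shift 2 to shift 3 — holds.
press must be completed before bore — holds.
press is restricted to shift 2 through shift 7 — holds.
polish can only start once route is done — holds.
route is restricted to shift 3 through shift 7 — holds.
deburr must be completed before tap — holds.
route must be completed before bore — holds.
polish can only start once finish is done — holds.
The shop runs at most 1 operation per shift — violated.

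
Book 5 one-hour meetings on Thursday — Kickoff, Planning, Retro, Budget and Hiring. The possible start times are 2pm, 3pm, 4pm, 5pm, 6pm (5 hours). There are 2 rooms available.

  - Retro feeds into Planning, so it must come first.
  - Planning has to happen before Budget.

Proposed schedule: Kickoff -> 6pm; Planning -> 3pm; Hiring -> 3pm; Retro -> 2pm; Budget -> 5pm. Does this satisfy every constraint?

Valid

Retro feeds into Planning, so it must come first — holds.
There are 2 rooms available — holds.
Planning has to happen before Budget — holds.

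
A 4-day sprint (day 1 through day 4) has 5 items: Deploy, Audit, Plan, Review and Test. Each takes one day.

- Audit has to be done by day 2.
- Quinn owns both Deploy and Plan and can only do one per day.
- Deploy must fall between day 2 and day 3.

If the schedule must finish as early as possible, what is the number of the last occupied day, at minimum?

day 2

Deploy can't be placed before day 2, so the schedule must run through at least day 2.
2 works (last occupied day: day 2): for example Deploy in day 2; Test in day 1; Review in day 1; Audit in day 1; Plan in day 1.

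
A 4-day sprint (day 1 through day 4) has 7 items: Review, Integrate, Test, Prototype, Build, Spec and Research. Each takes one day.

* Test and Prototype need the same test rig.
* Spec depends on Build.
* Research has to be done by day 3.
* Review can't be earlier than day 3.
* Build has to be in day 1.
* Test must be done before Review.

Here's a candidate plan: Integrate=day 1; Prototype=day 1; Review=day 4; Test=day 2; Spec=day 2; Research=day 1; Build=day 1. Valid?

Research has to be done by day 3 — holds.
Test must be done before Review — holds.
Spec depends on Build — holds.
Test and Prototype need the same test rig — holds.
Review can't be earlier than day 3 — holds.
Build has to be in day 1 — holds.

Yes, all constraints hold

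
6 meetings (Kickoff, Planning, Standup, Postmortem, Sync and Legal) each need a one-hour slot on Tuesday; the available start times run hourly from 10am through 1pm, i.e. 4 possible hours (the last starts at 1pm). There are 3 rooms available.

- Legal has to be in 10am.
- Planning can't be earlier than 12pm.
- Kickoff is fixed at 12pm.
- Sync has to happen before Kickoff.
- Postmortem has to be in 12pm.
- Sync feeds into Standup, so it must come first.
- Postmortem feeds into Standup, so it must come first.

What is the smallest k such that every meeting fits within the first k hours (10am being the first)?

4

The precedence chain requires at least 2 distinct hours.
With at most 3 per hour and 6 meetings, at least 2 hours are needed.
Propagating the time windows through the other constraints, Standup can't land before 1pm — that is hour 4 counting from 10am — so the schedule must run through at least 4 hours.
4 works (last occupied hour: 1pm): for example Planning=12pm; Kickoff=12pm; Sync=10am; Postmortem=12pm; Standup=1pm; Legal=10am.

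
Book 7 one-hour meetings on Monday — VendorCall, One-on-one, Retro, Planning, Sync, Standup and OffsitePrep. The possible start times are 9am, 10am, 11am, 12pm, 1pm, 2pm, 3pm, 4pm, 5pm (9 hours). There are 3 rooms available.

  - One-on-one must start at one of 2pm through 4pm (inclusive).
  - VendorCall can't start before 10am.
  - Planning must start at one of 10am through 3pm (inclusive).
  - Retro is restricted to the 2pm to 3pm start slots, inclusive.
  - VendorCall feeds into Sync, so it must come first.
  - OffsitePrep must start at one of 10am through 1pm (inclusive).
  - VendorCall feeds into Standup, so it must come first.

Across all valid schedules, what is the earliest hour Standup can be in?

Precedence pushes Standup to at least 11am.
Standup at 11am is achievable: Standup in 11am; Retro in 2pm; One-on-one in 2pm; VendorCall in 10am; Sync in 11am; Planning in 10am; OffsitePrep in 10am.

11am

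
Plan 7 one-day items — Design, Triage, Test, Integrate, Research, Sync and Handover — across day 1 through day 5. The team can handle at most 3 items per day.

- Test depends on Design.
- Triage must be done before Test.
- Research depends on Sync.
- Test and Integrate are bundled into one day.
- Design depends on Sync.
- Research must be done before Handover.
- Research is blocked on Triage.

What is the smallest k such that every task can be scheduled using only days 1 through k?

The precedence chain requires at least 3 distinct days.
With at most 3 per day and 7 tasks, at least 3 days are needed.
3 works (last occupied day: day 3): for example Triage -> day 1; Test -> day 3; Integrate -> day 3; Sync -> day 1; Research -> day 2; Design -> day 2; Handover -> day 3.

3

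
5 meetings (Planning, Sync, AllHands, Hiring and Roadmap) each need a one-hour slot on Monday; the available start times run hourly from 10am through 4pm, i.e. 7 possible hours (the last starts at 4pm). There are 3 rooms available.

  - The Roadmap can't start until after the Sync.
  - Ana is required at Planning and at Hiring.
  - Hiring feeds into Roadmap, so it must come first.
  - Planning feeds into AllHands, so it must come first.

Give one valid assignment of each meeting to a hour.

Planning in 11am; Sync in 10am; AllHands in 12pm; Hiring in 10am; Roadmap in 11am

Checking: Sync(10am) before Roadmap(11am); Hiring(10am) before Roadmap(11am); Planning(11am) before AllHands(12pm); Planning(11am) != Hiring(10am); max 2 per hour (cap 3).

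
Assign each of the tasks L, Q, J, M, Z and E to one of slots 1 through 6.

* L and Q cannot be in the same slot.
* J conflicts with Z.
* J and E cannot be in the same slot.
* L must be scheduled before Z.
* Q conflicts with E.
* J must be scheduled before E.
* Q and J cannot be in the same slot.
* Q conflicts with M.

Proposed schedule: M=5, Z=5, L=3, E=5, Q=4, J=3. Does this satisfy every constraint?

L and Q cannot be in the same slot — holds.
Q conflicts with M — holds.
L must be scheduled before Z — holds.
J must be scheduled before E — holds.
Q conflicts with E — holds.
J and E cannot be in the same slot — holds.
Q and J cannot be in the same slot — holds.
J conflicts with Z — holds.

Yes, all constraints hold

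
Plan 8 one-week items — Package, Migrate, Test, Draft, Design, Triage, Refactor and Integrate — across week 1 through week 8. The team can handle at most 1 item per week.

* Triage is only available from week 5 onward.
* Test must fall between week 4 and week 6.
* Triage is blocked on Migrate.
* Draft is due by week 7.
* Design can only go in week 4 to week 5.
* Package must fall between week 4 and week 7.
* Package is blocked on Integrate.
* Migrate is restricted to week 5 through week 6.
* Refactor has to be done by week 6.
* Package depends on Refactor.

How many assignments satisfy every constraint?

18

Splitting on Migrate: it can be week 5 (6), week 6 (12). Listing each branch's schedules as (Package, Test, Draft, Design, Triage, Refactor, Integrate) by week number:
Migrate=week 5: (7,6,1,4,8,2,3) (7,6,1,4,8,3,2) (7,6,2,4,8,1,3) (7,6,2,4,8,3,1) (7,6,3,4,8,1,2) (7,6,3,4,8,2,1) — 6.
Migrate=week 6: (7,4,1,5,8,2,3) (7,4,1,5,8,3,2) (7,4,2,5,8,1,3) (7,4,2,5,8,3,1) (7,4,3,5,8,1,2) (7,4,3,5,8,2,1) (7,5,1,4,8,2,3) (7,5,1,4,8,3,2) (7,5,2,4,8,1,3) (7,5,2,4,8,3,1) (7,5,3,4,8,1,2) (7,5,3,4,8,2,1) — 12.
Summing: 6 + 12 = 18.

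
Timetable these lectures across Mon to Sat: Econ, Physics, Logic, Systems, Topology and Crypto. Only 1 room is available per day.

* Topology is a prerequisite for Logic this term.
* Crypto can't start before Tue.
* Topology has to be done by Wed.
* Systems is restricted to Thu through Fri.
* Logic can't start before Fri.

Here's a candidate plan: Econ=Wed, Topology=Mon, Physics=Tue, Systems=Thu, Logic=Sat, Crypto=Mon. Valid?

Topology has to be done by Wed — holds.
Crypto can't start before Tue — violated.
Only 1 room is available per day — violated.
Systems is restricted to Thu through Fri — holds.
Logic can't start before Fri — holds.
Topology is a prerequisite for Logic this term — holds.

No — it violates: Crypto can't start before Tue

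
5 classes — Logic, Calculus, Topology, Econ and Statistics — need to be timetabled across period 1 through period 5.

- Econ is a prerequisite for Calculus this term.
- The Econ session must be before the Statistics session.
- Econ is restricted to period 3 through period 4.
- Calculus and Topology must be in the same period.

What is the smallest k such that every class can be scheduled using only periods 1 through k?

4 periods

The precedence chain requires at least 2 distinct periods.
Propagating the time windows through the other constraints, Calculus can't land before period 4, so the schedule must run through at least period 4.
4 works (last occupied period: period 4): for example Topology -> period 4, Statistics -> period 4, Logic -> period 1, Econ -> period 3, Calculus -> period 4.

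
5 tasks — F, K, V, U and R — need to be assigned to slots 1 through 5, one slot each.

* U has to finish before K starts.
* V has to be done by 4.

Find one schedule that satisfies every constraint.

R=1, F=1, K=2, V=1, U=1

Checking: U(1) before K(2); V=1 in [1,4].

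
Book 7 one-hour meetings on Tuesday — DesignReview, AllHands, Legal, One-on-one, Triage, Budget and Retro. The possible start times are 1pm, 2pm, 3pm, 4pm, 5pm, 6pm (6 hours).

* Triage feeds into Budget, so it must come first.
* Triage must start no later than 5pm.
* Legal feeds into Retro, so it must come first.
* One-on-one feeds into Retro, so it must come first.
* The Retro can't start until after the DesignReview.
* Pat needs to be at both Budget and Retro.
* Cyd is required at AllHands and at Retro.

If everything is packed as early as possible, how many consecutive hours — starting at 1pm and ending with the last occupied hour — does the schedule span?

The precedence chain requires at least 2 distinct hours.
Could 2 hours be enough, i.e. nothing placed later than 2pm? No: Triage's window within 2 hours is {1pm, 2pm}; Retro must come after DesignReview (at 1pm or later) → {2pm}; Budget must come after Triage (at 1pm or later) → {2pm}; Retro can't share with Budget (2pm) → nothing is left.
So 2 hours is not enough.
3 works (last occupied hour: 3pm): for example Budget in 3pm; DesignReview in 1pm; Triage in 1pm; Legal in 1pm; One-on-one in 1pm; AllHands in 1pm; Retro in 2pm.

3 hours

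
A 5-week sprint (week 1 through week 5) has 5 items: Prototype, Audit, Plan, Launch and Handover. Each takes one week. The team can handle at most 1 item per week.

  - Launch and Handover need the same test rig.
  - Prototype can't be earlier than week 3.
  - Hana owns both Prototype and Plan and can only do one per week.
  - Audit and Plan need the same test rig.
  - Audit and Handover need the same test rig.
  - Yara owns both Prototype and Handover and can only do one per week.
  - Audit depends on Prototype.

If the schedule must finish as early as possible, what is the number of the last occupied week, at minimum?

5

The precedence chain requires at least 2 distinct weeks.
With at most 1 per week and 5 tasks, at least 5 weeks are needed.
Propagating the time windows through the other constraints, Audit can't land before week 4, so the schedule must run through at least week 4.
5 works (last occupied week: week 5): for example Plan in week 1; Launch in week 2; Audit in week 4; Handover in week 5; Prototype in week 3.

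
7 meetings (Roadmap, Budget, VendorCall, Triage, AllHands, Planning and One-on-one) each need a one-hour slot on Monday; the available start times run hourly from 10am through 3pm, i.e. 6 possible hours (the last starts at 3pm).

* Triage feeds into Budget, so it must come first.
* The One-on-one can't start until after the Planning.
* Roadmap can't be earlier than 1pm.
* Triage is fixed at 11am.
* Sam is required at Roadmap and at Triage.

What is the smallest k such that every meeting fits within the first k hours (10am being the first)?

4 hours

The precedence chain requires at least 2 distinct hours.
Roadmap can't be placed before 1pm — that is hour 4 counting from 10am — so the schedule must run through at least 4 hours.
4 works (last occupied hour: 1pm): for example AllHands=10am; Roadmap=1pm; VendorCall=10am; Planning=10am; Triage=11am; Budget=12pm; One-on-one=11am.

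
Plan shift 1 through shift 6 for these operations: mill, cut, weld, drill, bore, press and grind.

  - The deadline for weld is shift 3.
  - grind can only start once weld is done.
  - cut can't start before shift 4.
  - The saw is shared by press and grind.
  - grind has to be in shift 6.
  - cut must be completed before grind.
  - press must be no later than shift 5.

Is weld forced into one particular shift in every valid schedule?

No

weld can be shift 1 (e.g. mill -> shift 1; weld -> shift 1; drill -> shift 1; press -> shift 1; cut -> shift 4; bore -> shift 1; grind -> shift 6) or shift 2 (e.g. drill=shift 1, cut=shift 4, mill=shift 1, weld=shift 2, bore=shift 1, grind=shift 6, press=shift 1).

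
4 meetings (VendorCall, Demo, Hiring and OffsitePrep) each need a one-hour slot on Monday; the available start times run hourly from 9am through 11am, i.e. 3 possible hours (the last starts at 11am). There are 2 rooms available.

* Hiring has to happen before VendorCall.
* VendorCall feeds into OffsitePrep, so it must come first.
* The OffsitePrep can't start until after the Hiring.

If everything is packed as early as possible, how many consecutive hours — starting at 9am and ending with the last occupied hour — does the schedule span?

3 hours

The precedence chain requires at least 3 distinct hours.
With at most 2 per hour and 4 meetings, at least 2 hours are needed.
3 works (last occupied hour: 11am): for example OffsitePrep in 11am, Demo in 9am, VendorCall in 10am, Hiring in 9am.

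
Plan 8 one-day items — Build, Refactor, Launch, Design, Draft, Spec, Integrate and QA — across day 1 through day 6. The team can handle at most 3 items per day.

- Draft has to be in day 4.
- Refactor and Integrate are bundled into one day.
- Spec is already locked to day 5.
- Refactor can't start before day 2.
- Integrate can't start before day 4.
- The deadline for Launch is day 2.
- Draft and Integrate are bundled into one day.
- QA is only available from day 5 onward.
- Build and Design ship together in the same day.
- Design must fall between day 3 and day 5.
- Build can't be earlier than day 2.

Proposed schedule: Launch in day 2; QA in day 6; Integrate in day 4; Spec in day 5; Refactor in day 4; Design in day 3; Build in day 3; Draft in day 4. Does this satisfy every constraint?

Refactor can't start before day 2 — holds.
Build can't be earlier than day 2 — holds.
Draft has to be in day 4 — holds.
Build and Design ship together in the same day — holds.
Design must fall between day 3 and day 5 — holds.
The team can handle at most 3 items per day — holds.
Spec is already locked to day 5 — holds.
The deadline for Launch is day 2 — holds.
Draft and Integrate are bundled into one day — holds.
QA is only available from day 5 onward — holds.
Refactor and Integrate are bundled into one day — holds.
Integrate can't start before day 4 — holds.

Yes, all constraints hold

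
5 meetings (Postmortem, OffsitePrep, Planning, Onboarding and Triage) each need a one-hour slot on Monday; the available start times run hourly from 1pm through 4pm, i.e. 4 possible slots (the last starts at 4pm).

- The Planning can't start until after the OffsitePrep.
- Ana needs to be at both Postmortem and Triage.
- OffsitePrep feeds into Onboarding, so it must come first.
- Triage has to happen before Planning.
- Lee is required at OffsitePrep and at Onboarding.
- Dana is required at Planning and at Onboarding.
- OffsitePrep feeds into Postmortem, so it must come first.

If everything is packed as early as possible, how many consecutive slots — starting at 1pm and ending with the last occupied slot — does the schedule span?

The precedence chain requires at least 2 distinct slots.
Could 2 slots be enough, i.e. nothing placed later than 2pm? No: Postmortem must come after OffsitePrep (at 1pm or later) → {2pm}; OffsitePrep must come before Postmortem (at 2pm or earlier) → {1pm}; Onboarding must come after OffsitePrep (at 1pm or later) → {2pm}; Planning must come after OffsitePrep (at 1pm or later) → {2pm}; Onboarding can't share with Planning (2pm) → nothing is left.
So 2 slots is not enough.
3 works (last occupied slot: 3pm): for example Postmortem -> 2pm, Triage -> 1pm, Planning -> 2pm, Onboarding -> 3pm, OffsitePrep -> 1pm.

3 slots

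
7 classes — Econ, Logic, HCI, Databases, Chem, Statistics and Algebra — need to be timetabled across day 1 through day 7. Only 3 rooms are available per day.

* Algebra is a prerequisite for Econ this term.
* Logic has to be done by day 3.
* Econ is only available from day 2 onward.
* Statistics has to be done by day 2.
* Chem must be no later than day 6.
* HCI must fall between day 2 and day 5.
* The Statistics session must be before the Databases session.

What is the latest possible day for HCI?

HCI is available from day 2; HCI's own window allows nothing later than day 5.
HCI at day 5 is achievable: Chem in day 2, HCI in day 5, Statistics in day 1, Logic in day 1, Databases in day 2, Econ in day 2, Algebra in day 1.

day 5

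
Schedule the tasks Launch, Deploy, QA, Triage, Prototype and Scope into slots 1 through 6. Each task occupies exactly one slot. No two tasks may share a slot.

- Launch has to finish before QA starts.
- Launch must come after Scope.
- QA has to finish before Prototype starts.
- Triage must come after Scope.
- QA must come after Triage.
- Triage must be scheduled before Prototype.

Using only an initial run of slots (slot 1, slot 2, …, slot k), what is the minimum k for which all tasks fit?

The precedence chain requires at least 4 distinct slots.
With at most 1 per slot and 6 tasks, at least 6 slots are needed.
6 works (last occupied slot: 6): for example Deploy=6, Launch=3, QA=4, Scope=1, Triage=2, Prototype=5.

6 slots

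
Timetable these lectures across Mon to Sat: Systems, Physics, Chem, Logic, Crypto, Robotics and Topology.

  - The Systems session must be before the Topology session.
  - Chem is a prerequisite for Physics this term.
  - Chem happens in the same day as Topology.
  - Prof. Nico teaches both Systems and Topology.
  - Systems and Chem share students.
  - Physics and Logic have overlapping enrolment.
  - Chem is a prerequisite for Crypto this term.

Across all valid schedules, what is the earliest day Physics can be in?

Precedence pushes Physics to at least Wed.
Physics at Wed is achievable: Logic -> Mon, Systems -> Mon, Chem -> Tue, Robotics -> Mon, Physics -> Wed, Crypto -> Wed, Topology -> Tue.

Wed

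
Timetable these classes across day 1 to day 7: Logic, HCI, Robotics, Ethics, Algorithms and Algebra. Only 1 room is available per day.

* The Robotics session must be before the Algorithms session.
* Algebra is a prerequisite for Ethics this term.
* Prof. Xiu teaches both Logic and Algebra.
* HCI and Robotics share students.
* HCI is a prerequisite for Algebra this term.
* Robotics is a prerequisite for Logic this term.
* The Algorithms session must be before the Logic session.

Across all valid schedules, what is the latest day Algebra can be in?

day 6

Precedence pushes Algebra to at least day 2; downstream work caps Algebra at day 6.
Algebra at day 6 is achievable: Ethics=day 7; HCI=day 4; Robotics=day 1; Algorithms=day 2; Logic=day 3; Algebra=day 6.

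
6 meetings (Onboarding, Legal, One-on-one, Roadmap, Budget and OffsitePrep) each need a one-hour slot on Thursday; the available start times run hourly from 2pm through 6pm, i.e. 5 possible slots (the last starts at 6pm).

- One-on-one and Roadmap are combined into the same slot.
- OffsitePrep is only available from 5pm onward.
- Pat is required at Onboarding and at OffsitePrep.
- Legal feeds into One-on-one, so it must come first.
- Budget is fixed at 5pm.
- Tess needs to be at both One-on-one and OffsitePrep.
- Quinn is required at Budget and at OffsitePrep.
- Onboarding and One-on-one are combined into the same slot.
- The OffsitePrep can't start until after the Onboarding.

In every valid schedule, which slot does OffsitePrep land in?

OffsitePrep's window is 5pm–6pm.
Budget is fixed at 5pm, and OffsitePrep can't share a slot with Budget.
So OffsitePrep must be 6pm.

6pm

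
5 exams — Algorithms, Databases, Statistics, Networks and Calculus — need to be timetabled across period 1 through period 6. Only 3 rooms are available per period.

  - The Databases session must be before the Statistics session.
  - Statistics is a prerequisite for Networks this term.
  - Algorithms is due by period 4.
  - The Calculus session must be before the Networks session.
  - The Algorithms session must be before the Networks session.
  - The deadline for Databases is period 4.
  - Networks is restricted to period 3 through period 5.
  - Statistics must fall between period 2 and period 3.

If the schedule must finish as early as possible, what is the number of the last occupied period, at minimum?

The precedence chain requires at least 3 distinct periods.
With at most 3 per period and 5 exams, at least 2 periods are needed.
3 works (last occupied period: period 3): for example Networks -> period 3; Statistics -> period 2; Algorithms -> period 1; Databases -> period 1; Calculus -> period 1.

3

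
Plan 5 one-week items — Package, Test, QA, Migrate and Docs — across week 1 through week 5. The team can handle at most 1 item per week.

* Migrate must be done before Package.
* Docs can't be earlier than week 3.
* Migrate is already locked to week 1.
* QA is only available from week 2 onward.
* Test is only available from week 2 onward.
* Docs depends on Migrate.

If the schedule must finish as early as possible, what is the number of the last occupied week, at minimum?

week 5

The precedence chain requires at least 2 distinct weeks.
With at most 1 per week and 5 work items, at least 5 weeks are needed.
Docs can't be placed before week 3, so the schedule must run through at least week 3.
5 works (last occupied week: week 5): for example Migrate -> week 1; QA -> week 4; Package -> week 5; Docs -> week 3; Test -> week 2.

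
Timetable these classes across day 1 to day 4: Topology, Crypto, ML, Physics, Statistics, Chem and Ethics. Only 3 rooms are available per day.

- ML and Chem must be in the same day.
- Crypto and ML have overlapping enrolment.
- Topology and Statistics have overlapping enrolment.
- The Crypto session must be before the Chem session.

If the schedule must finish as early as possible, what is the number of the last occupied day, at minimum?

The precedence chain requires at least 2 distinct days.
With at most 3 per day and 7 classes, at least 3 days are needed.
3 works (last occupied day: day 3): for example Statistics -> day 2, Topology -> day 1, ML -> day 2, Physics -> day 1, Chem -> day 2, Crypto -> day 1, Ethics -> day 3.

3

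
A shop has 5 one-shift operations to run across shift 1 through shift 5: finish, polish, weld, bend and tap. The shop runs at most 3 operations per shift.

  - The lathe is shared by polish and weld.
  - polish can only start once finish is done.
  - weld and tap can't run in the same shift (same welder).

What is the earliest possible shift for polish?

Precedence pushes polish to at least shift 2.
polish at shift 2 is achievable: tap -> shift 2, bend -> shift 1, weld -> shift 1, polish -> shift 2, finish -> shift 1.

shift 2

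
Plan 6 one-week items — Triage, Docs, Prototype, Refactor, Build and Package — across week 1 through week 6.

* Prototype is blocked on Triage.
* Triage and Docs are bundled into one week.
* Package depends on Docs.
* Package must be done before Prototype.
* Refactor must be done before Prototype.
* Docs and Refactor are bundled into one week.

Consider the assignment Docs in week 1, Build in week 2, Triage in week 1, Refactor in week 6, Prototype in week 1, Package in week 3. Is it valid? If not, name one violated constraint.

Refactor must be done before Prototype — violated.
Package depends on Docs — holds.
Prototype is blocked on Triage — violated.
Triage and Docs are bundled into one week — holds.
Docs and Refactor are bundled into one week — violated.
Package must be done before Prototype — violated.

No. Refactor must be done before Prototype is not satisfied.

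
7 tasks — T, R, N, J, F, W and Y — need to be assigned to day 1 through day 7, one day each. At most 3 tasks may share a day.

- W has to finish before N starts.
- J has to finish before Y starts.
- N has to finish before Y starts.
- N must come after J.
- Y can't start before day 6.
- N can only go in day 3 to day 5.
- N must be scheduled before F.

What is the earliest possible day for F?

Precedence pushes F to at least day 4.
F at day 4 is achievable: W=day 1, R=day 2, T=day 1, F=day 4, J=day 1, Y=day 6, N=day 3.

day 4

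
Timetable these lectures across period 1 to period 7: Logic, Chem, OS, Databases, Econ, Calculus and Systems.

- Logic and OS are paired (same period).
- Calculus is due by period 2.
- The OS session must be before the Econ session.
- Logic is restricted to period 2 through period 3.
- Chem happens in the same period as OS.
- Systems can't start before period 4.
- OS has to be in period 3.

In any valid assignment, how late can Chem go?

Chem must be in the same period as OS, which can't be before period 3, so Chem is at least period 3; Chem must be in the same period as Logic, which can't be after period 3, so Chem is at most period 3.
Chem at period 3 is achievable: OS=period 3, Databases=period 1, Chem=period 3, Systems=period 4, Calculus=period 1, Logic=period 3, Econ=period 4.

period 3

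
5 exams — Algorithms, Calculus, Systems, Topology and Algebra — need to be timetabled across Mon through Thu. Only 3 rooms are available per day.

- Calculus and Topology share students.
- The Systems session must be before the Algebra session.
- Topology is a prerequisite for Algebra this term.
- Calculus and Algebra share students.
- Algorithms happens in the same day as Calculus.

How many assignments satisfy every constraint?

28

Splitting on Algorithms: it can be Mon (8), Tue (8), Wed (7), Thu (5). Listing each branch's schedules as (Calculus, Systems, Topology, Algebra):
Algorithms=Mon: (Mon,Mon,Tue,Wed) (Mon,Mon,Tue,Thu) (Mon,Mon,Wed,Thu) (Mon,Tue,Tue,Wed) (Mon,Tue,Tue,Thu) (Mon,Tue,Wed,Thu) (Mon,Wed,Tue,Thu) (Mon,Wed,Wed,Thu) — 8.
Algorithms=Tue: (Tue,Mon,Mon,Wed) (Tue,Mon,Mon,Thu) (Tue,Mon,Wed,Thu) (Tue,Tue,Mon,Wed) (Tue,Tue,Mon,Thu) (Tue,Tue,Wed,Thu) (Tue,Wed,Mon,Thu) (Tue,Wed,Wed,Thu) — 8.
Algorithms=Wed: (Wed,Mon,Mon,Tue) (Wed,Mon,Mon,Thu) (Wed,Mon,Tue,Thu) (Wed,Tue,Mon,Thu) (Wed,Tue,Tue,Thu) (Wed,Wed,Mon,Thu) (Wed,Wed,Tue,Thu) — 7.
Algorithms=Thu: (Thu,Mon,Mon,Tue) (Thu,Mon,Mon,Wed) (Thu,Mon,Tue,Wed) (Thu,Tue,Mon,Wed) (Thu,Tue,Tue,Wed) — 5.
Summing: 8 + 8 + 7 + 5 = 28.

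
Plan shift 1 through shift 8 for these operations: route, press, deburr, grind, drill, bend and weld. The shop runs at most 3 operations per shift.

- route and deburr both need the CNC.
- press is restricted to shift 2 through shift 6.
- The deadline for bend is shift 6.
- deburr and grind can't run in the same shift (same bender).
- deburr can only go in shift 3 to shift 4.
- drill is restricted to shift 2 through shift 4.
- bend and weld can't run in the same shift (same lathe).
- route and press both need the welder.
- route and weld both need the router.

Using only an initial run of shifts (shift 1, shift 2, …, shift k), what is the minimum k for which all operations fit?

With at most 3 per shift and 7 operations, at least 3 shifts are needed.
deburr can't be placed before shift 3, so the schedule must run through at least shift 3.
3 works (last occupied shift: shift 3): for example drill in shift 2, weld in shift 2, grind in shift 1, route in shift 1, press in shift 2, deburr in shift 3, bend in shift 1.

3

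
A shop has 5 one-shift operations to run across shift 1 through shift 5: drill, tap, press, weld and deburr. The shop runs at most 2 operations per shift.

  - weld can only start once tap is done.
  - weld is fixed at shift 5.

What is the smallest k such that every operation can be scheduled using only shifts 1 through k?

5 shifts

The precedence chain requires at least 2 distinct shifts.
With at most 2 per shift and 5 operations, at least 3 shifts are needed.
weld can't be placed before shift 5, so the schedule must run through at least shift 5.
5 works (last occupied shift: shift 5): for example weld=shift 5; press=shift 2; deburr=shift 2; tap=shift 1; drill=shift 1.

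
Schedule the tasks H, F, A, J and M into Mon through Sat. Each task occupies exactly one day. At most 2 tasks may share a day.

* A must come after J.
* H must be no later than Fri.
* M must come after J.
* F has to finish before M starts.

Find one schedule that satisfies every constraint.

A=Tue, H=Mon, J=Mon, M=Wed, F=Tue

Checking: J(Mon) before A(Tue); J(Mon) before M(Wed); F(Tue) before M(Wed); H=Mon in [Mon,Fri]; max 2 per day (cap 2).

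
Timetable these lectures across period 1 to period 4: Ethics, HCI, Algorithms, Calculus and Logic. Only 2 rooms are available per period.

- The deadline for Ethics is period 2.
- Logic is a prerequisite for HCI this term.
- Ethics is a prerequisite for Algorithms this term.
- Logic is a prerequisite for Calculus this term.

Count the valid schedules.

57

Splitting on Ethics: it can be period 1 (36), period 2 (21). Listing each branch's schedules as (HCI, Algorithms, Calculus, Logic) by period number:
Ethics=period 1: (2,2,3,1) (2,2,4,1) (2,3,2,1) (2,3,3,1) (2,3,4,1) (2,4,2,1) (2,4,3,1) (2,4,4,1) (3,2,2,1) (3,2,3,1) (3,2,3,2) (3,2,4,1) (3,2,4,2) (3,3,2,1) (3,3,4,1) (3,3,4,2) (3,4,2,1) (3,4,3,1) (3,4,3,2) (3,4,4,1) (3,4,4,2) (4,2,2,1) (4,2,3,1) (4,2,3,2) (4,2,4,1) (4,2,4,2) (4,2,4,3) (4,3,2,1) (4,3,3,1) (4,3,3,2) (4,3,4,1) (4,3,4,2) (4,3,4,3) (4,4,2,1) (4,4,3,1) (4,4,3,2) — 36.
Ethics=period 2: (2,3,3,1) (2,3,4,1) (2,4,3,1) (2,4,4,1) (3,3,2,1) (3,3,4,1) (3,3,4,2) (3,4,2,1) (3,4,3,1) (3,4,3,2) (3,4,4,1) (3,4,4,2) (4,3,2,1) (4,3,3,1) (4,3,3,2) (4,3,4,1) (4,3,4,2) (4,3,4,3) (4,4,2,1) (4,4,3,1) (4,4,3,2) — 21.
Summing: 36 + 21 = 57.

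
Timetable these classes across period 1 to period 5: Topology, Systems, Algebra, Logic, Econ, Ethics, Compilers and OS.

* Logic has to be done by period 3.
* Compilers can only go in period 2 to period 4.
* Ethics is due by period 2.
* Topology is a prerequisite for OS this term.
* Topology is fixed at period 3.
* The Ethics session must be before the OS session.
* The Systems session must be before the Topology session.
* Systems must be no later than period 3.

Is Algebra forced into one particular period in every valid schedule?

Algebra can be period 1 (e.g. Compilers -> period 2, Logic -> period 1, OS -> period 4, Systems -> period 1, Econ -> period 1, Ethics -> period 1, Topology -> period 3, Algebra -> period 1) or period 2 (e.g. OS=period 4, Logic=period 1, Systems=period 1, Algebra=period 2, Econ=period 1, Ethics=period 1, Compilers=period 2, Topology=period 3).

No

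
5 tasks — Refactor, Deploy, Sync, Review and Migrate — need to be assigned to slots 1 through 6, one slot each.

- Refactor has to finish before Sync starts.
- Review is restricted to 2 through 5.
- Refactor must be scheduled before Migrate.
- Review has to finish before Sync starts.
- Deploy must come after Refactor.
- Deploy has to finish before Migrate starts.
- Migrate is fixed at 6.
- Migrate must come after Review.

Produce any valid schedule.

Deploy -> 2, Sync -> 3, Review -> 2, Refactor -> 1, Migrate -> 6

Checking: Review(2) before Migrate(6); Review(2) before Sync(3); Refactor(1) before Sync(3); Deploy(2) before Migrate(6); Refactor(1) before Migrate(6); Refactor(1) before Deploy(2); Review=2 in [2,5]; Migrate=6 in [6,6].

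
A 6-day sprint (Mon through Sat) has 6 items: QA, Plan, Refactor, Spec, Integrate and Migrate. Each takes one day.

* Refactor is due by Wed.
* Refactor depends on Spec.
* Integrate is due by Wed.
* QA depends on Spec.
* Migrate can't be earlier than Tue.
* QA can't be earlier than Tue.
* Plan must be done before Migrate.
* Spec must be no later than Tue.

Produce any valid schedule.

Spec -> Mon, Integrate -> Mon, QA -> Tue, Plan -> Mon, Migrate -> Tue, Refactor -> Tue

Checking: Spec(Mon) before Refactor(Tue); Plan(Mon) before Migrate(Tue); Spec(Mon) before QA(Tue); Spec=Mon in [Mon,Tue]; QA=Tue in [Tue,Sat]; Integrate=Mon in [Mon,Wed]; Refactor=Tue in [Mon,Wed]; Migrate=Tue in [Tue,Sat].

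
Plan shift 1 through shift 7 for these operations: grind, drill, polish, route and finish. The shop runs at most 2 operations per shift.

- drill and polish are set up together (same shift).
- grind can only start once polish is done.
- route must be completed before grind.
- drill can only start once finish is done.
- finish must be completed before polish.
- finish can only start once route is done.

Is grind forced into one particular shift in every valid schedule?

No

grind can be shift 4 (e.g. polish=shift 3, grind=shift 4, drill=shift 3, finish=shift 2, route=shift 1) or shift 5 (e.g. grind -> shift 5; route -> shift 1; finish -> shift 2; polish -> shift 3; drill -> shift 3).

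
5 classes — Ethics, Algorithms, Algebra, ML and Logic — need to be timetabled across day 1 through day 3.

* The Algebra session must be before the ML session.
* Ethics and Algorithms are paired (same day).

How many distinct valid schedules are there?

Splitting on Ethics: it can be day 1 (9), day 2 (9), day 3 (9). Listing each branch's schedules as (Algorithms, Algebra, ML, Logic) by day number:
Ethics=day 1: (1,1,2,1) (1,1,2,2) (1,1,2,3) (1,1,3,1) (1,1,3,2) (1,1,3,3) (1,2,3,1) (1,2,3,2) (1,2,3,3) — 9.
Ethics=day 2: (2,1,2,1) (2,1,2,2) (2,1,2,3) (2,1,3,1) (2,1,3,2) (2,1,3,3) (2,2,3,1) (2,2,3,2) (2,2,3,3) — 9.
Ethics=day 3: (3,1,2,1) (3,1,2,2) (3,1,2,3) (3,1,3,1) (3,1,3,2) (3,1,3,3) (3,2,3,1) (3,2,3,2) (3,2,3,3) — 9.
Summing: 9 + 9 + 9 = 27.

27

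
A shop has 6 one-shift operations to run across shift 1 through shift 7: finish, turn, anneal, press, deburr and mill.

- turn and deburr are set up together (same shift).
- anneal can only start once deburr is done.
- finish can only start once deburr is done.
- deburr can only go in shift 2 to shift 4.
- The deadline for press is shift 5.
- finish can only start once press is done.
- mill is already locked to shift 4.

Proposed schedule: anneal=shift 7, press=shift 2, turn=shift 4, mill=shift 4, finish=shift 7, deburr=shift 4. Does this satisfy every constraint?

Yes

deburr can only go in shift 2 to shift 4 — holds.
finish can only start once deburr is done — holds.
turn and deburr are set up together (same shift) — holds.
mill is already locked to shift 4 — holds.
The deadline for press is shift 5 — holds.
finish can only start once press is done — holds.
anneal can only start once deburr is done — holds.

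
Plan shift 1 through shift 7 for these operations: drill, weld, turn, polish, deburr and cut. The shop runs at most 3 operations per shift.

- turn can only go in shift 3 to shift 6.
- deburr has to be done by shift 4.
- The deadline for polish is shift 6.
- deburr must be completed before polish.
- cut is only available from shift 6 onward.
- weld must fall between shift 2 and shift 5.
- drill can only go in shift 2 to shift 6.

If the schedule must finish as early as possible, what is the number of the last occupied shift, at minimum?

The precedence chain requires at least 2 distinct shifts.
With at most 3 per shift and 6 operations, at least 2 shifts are needed.
cut can't be placed before shift 6, so the schedule must run through at least shift 6.
6 works (last occupied shift: shift 6): for example deburr in shift 1; turn in shift 3; polish in shift 2; drill in shift 2; cut in shift 6; weld in shift 2.

6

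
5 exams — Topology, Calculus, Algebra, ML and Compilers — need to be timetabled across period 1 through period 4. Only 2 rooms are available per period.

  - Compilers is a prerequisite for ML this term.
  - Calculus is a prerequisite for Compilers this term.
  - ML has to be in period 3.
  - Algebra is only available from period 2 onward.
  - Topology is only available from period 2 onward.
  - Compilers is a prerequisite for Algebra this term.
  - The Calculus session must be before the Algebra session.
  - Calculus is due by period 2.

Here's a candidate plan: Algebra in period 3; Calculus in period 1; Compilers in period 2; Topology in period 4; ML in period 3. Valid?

Yes

Compilers is a prerequisite for Algebra this term — holds.
The Calculus session must be before the Algebra session — holds.
Only 2 rooms are available per period — holds.
Topology is only available from period 2 onward — holds.
ML has to be in period 3 — holds.
Algebra is only available from period 2 onward — holds.
Compilers is a prerequisite for ML this term — holds.
Calculus is due by period 2 — holds.
Calculus is a prerequisite for Compilers this term — holds.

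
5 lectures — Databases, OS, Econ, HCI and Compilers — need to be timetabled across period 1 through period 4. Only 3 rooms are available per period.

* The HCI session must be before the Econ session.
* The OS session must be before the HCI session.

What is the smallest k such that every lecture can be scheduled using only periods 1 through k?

3 periods

The precedence chain requires at least 3 distinct periods.
With at most 3 per period and 5 lectures, at least 2 periods are needed.
3 works (last occupied period: period 3): for example HCI -> period 2; OS -> period 1; Databases -> period 1; Econ -> period 3; Compilers -> period 1.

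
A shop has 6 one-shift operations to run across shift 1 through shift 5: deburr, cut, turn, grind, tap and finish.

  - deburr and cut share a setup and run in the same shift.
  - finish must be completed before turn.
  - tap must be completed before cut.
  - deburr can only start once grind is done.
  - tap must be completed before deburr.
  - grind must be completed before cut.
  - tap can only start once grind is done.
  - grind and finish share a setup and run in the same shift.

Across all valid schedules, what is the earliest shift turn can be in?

shift 2

Precedence pushes turn to at least shift 2.
turn at shift 2 is achievable: deburr=shift 3, finish=shift 1, cut=shift 3, grind=shift 1, tap=shift 2, turn=shift 2.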